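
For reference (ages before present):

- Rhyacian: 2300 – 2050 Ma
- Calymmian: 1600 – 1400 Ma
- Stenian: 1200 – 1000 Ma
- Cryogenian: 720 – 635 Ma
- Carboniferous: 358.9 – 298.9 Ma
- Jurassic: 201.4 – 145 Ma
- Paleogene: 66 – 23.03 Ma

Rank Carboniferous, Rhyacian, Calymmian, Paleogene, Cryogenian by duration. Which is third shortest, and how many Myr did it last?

Cryogenian, 85 million years

Durations: Carboniferous 60; Rhyacian 250; Calymmian 200; Paleogene 42.97; Cryogenian 85 Myr.
Sorted shortest-first: Paleogene (42.97), Carboniferous (60), Cryogenian (85), Calymmian (200), Rhyacian (250).
The third shortest is Cryogenian at 85 Myr.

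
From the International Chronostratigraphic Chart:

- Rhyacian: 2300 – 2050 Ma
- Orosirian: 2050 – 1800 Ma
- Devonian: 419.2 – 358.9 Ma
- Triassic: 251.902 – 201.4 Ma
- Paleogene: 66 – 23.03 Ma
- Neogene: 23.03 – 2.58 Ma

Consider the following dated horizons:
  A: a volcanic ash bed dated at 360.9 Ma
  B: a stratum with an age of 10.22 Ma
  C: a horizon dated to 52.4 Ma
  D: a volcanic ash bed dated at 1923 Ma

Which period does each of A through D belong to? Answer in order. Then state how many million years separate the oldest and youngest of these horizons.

Match each age against the start–end ranges in the excerpt: A = 360.9 Ma → Devonian (419.2–358.9); B = 10.22 Ma → Neogene (23.03–2.58); C = 52.4 Ma → Paleogene (66–23.03); D = 1923 Ma → Orosirian (2050–1800).
The largest age is 1923 Ma and the smallest is 10.22 Ma; their difference is 1912.78 Myr.

A — Devonian; B — Neogene; C — Paleogene; D — Orosirian; span 1912.78 million years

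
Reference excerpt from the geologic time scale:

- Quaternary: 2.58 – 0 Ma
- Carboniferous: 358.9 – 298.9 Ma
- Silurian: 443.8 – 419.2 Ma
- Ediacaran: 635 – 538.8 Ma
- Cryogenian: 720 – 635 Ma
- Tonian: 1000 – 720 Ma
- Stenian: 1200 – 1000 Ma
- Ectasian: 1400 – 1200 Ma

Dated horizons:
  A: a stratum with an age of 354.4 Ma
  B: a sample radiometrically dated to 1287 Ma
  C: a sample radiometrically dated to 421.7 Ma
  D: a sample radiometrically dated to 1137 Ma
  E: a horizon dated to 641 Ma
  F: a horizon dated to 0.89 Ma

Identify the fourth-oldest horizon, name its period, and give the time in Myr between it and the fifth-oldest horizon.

Sorted oldest-first by Ma: B (1287), D (1137), E (641), C (421.7), A (354.4), F (0.89).
The fourth oldest is C at 421.7 Ma, which lies in 443.8–419.2 Ma: the Silurian.
The fifth oldest is A at 354.4 Ma; separation = |421.7 − 354.4| = 67.3 Myr.

C, in the Silurian; 67.3 million years to A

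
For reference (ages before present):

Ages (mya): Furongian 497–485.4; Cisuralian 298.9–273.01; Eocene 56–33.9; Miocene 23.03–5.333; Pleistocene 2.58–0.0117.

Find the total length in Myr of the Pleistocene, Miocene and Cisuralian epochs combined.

Duration is start − end for each: (2.58 − 0.0117) + (23.03 − 5.333) + (298.9 − 273.01).
That is 2.5683 + 17.697 + 25.89, which totals 46.1553 million years.

46.1553 million years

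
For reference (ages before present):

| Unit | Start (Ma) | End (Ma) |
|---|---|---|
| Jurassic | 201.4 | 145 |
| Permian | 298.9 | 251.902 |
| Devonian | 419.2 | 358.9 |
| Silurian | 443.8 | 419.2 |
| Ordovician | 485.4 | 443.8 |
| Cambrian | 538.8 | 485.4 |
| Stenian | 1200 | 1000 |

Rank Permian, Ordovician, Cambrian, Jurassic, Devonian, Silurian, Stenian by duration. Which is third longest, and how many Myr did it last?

Jurassic, 56.4 million years

Durations: Permian 46.998; Ordovician 41.6; Cambrian 53.4; Jurassic 56.4; Devonian 60.3; Silurian 24.6; Stenian 200 Myr.
Sorted longest-first: Stenian (200), Devonian (60.3), Jurassic (56.4), Cambrian (53.4), Permian (46.998), Ordovician (41.6), Silurian (24.6).
The third longest is Jurassic at 56.4 Myr.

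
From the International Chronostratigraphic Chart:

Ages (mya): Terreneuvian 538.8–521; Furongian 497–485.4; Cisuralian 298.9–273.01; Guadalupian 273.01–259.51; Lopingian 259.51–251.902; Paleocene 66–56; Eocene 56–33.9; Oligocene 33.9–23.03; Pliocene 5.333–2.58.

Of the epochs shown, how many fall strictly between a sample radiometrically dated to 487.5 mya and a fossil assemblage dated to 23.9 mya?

5

487.5 Ma sits inside the Furongian (497–485.4) and 23.9 Ma inside the Oligocene (33.9–23.03); neither of those is wholly between the two dates.
The listed epochs lying completely between them are Cisuralian, Guadalupian, Lopingian, Paleocene, Eocene — 5 in all.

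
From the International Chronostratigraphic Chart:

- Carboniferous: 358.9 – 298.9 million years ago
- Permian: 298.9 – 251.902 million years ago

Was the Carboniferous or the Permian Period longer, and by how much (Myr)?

Carboniferous: 358.9 − 298.9 = 60 Myr.
Permian: 298.9 − 251.902 = 46.998 Myr.
Difference: 60 − 46.998 = 13.002 Myr, so the Carboniferous was longer.

Carboniferous, by 13.002 million years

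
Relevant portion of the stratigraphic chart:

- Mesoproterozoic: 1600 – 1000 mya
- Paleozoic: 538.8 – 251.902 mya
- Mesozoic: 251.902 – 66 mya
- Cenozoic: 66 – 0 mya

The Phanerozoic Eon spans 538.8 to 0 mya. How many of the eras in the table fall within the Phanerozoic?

Eras inside 538.8–0 Ma: Paleozoic, Mesozoic, Cenozoic — 3 in total.

3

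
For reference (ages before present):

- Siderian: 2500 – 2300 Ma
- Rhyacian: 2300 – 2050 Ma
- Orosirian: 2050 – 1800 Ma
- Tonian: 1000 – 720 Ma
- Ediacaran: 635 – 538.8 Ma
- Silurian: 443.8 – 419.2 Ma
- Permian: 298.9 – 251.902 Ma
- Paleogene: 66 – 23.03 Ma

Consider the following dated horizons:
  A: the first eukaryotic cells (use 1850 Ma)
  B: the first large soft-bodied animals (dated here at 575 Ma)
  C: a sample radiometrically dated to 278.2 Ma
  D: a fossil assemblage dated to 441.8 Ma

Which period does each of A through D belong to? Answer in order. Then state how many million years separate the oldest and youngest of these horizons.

Match each age against the start–end ranges in the excerpt: A = 1850 Ma → Orosirian (2050–1800); B = 575 Ma → Ediacaran (635–538.8); C = 278.2 Ma → Permian (298.9–251.902); D = 441.8 Ma → Silurian (443.8–419.2).
The largest age is 1850 Ma and the smallest is 278.2 Ma; their difference is 1571.8 Myr.

A — Orosirian; B — Ediacaran; C — Permian; D — Silurian; span 1571.8 million years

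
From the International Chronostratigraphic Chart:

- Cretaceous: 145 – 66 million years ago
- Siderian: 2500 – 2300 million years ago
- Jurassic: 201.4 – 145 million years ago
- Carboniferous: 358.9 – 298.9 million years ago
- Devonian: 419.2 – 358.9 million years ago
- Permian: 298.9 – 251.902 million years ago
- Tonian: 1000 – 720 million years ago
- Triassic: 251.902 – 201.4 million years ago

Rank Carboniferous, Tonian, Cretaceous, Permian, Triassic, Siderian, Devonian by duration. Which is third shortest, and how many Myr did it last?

Start − end for each: Carboniferous 358.9 − 298.9 = 60; Tonian 1000 − 720 = 280; Cretaceous 145 − 66 = 79; Permian 298.9 − 251.902 = 46.998; Triassic 251.902 − 201.4 = 50.502; Siderian 2500 − 2300 = 200; Devonian 419.2 − 358.9 = 60.3.
Ranking these from shortest: Permian < Triassic < Carboniferous < Devonian < Cretaceous < Siderian < Tonian.
Position 3 in that ranking is Carboniferous, which lasted 60 Myr.

Carboniferous, 60 million years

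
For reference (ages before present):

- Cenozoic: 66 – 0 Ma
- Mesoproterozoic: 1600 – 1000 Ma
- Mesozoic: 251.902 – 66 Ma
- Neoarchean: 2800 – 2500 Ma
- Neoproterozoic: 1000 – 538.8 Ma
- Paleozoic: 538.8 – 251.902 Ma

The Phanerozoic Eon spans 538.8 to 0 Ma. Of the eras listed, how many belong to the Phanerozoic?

3

Eras inside 538.8–0 Ma: Paleozoic, Mesozoic, Cenozoic — 3 in total.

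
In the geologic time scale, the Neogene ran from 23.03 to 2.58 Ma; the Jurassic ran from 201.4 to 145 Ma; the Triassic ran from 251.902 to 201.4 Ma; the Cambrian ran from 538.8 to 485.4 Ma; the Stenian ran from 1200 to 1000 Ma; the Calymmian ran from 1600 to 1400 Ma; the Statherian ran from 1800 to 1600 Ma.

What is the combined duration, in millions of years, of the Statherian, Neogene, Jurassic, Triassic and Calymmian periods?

527.352 million years

Duration is start − end for each: (1800 − 1600) + (23.03 − 2.58) + (201.4 − 145) + (251.902 − 201.4) + (1600 − 1400).
That is 200 + 20.45 + 56.4 + 50.502 + 200, which totals 527.352 million years.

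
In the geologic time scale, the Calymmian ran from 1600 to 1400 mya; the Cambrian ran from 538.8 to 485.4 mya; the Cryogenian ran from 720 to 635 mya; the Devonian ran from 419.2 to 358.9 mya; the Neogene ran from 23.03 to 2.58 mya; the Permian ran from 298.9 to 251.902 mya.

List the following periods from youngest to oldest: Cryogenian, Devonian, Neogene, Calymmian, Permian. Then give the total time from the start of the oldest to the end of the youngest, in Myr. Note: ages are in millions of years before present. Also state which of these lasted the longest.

Start ages (Ma): Calymmian 1600, Cryogenian 720, Devonian 419.2, Permian 298.9, Neogene 23.03.
Ordered youngest to oldest: Neogene, Permian, Devonian, Cryogenian, Calymmian.
Span = 1600 − 2.58 = 1597.42 Myr.
Durations: Devonian 60.3, Calymmian 200, Neogene 20.45, Permian 46.998, Cryogenian 85 → longest is Calymmian (200 Myr).

Neogene, Permian, Devonian, Cryogenian, Calymmian; total span 1597.42 Myr; longest is Calymmian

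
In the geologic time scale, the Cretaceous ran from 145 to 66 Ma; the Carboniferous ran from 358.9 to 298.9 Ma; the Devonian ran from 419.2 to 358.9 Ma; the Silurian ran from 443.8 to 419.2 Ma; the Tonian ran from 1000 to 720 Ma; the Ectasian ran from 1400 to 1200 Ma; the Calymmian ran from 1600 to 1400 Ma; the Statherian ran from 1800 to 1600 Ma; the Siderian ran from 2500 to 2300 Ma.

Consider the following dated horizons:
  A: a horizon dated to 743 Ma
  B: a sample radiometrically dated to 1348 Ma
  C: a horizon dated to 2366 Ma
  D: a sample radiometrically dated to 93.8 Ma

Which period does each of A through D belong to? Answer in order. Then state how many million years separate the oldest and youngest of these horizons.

A: 743 Ma lies in 1000–720 Ma, so Tonian.
B: 1348 Ma lies in 1400–1200 Ma, so Ectasian.
C: 2366 Ma lies in 2500–2300 Ma, so Siderian.
D: 93.8 Ma lies in 145–66 Ma, so Cretaceous.
Oldest = 2366 Ma, youngest = 93.8 Ma → span 2272.2 Myr.

A — Tonian; B — Ectasian; C — Siderian; D — Cretaceous; span 2272.2 million years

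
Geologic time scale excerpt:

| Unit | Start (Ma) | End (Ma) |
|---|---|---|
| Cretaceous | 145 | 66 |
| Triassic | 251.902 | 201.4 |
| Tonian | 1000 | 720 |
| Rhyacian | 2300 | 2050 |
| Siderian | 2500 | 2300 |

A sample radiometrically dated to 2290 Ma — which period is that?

2290 Ma lies between 2300 and 2050 Ma, so it falls in the Rhyacian.

Rhyacian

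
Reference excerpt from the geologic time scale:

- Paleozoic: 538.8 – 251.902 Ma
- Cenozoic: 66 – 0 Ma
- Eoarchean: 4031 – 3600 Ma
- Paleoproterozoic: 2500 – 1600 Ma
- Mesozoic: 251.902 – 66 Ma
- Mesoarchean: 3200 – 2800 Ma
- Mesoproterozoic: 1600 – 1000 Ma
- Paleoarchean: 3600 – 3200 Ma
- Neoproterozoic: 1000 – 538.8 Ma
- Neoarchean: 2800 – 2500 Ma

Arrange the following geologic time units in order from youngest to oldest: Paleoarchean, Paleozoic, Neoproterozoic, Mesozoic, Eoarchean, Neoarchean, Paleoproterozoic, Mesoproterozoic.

The oldest of these is Eoarchean (starts 4031 Ma) and the youngest is Mesozoic (ends 66 Ma).
In between, by decreasing start age: Paleoarchean (3600), Neoarchean (2800), Paleoproterozoic (2500), Mesoproterozoic (1600), Neoproterozoic (1000), Paleozoic (538.8).
Listing youngest first means reversing that sequence.

Mesozoic, Paleozoic, Neoproterozoic, Mesoproterozoic, Paleoproterozoic, Neoarchean, Paleoarchean, Eoarchean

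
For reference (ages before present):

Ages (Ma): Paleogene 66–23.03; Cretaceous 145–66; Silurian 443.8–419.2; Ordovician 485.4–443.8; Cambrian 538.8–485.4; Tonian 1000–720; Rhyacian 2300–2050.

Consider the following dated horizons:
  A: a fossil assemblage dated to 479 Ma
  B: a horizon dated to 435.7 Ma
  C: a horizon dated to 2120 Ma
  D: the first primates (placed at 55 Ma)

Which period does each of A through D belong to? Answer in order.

A: 479 Ma lies in 485.4–443.8 Ma, so Ordovician.
B: 435.7 Ma lies in 443.8–419.2 Ma, so Silurian.
C: 2120 Ma lies in 2300–2050 Ma, so Rhyacian.
D: 55 Ma lies in 66–23.03 Ma, so Paleogene.

A — Ordovician; B — Silurian; C — Rhyacian; D — Paleogene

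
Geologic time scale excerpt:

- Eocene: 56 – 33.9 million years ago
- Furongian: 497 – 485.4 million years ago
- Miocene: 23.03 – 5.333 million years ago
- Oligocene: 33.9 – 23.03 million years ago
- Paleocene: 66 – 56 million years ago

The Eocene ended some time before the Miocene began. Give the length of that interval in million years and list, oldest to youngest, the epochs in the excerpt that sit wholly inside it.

End of Eocene = 33.9 Ma; start of Miocene = 23.03 Ma.
Gap = 33.9 − 23.03 = 10.87 Myr.
Epochs wholly inside 33.9–23.03 Ma: Oligocene (33.9–23.03).

10.87 million years; Oligocene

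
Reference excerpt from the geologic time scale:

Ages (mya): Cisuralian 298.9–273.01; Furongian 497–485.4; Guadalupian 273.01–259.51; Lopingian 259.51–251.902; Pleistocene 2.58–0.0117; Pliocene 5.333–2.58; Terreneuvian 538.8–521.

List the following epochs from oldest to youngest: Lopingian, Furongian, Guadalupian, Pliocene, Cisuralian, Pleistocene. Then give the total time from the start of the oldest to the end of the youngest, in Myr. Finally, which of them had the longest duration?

Furongian, Cisuralian, Guadalupian, Lopingian, Pliocene, Pleistocene; total span 496.9883 Myr; longest is Cisuralian

From the excerpt: Lopingian 259.51–251.902; Furongian 497–485.4; Guadalupian 273.01–259.51; Pliocene 5.333–2.58; Cisuralian 298.9–273.01; Pleistocene 2.58–0.0117 (Ma).
Larger Ma is earlier, so the oldest is Furongian and the youngest is Pleistocene; oldest to youngest: Furongian, Cisuralian, Guadalupian, Lopingian, Pliocene, Pleistocene.
Oldest start 497 minus youngest end 0.0117 gives 496.9883 Myr overall.
Individual lengths (start − end): Guadalupian 13.5; Furongian 11.6; Lopingian 7.608; Pleistocene 2.5683; Pliocene 2.753; Cisuralian 25.89. The largest is Cisuralian at 25.89 Myr.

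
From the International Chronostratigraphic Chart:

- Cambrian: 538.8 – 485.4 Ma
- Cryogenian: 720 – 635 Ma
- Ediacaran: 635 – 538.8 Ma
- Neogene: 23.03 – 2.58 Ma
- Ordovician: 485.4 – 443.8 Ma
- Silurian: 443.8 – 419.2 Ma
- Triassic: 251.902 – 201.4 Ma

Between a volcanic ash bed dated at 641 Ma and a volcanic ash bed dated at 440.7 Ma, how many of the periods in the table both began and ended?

641 Ma sits inside the Cryogenian (720–635) and 440.7 Ma inside the Silurian (443.8–419.2); neither of those is wholly between the two dates.
The listed periods lying completely between them are Ediacaran, Cambrian, Ordovician — 3 in all.

3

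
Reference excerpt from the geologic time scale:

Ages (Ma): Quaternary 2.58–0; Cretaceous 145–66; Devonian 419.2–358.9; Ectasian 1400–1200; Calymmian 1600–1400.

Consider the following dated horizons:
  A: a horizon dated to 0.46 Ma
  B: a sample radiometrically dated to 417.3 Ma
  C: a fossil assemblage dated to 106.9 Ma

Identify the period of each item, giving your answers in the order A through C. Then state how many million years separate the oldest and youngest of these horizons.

A — Quaternary; B — Devonian; C — Cretaceous; span 416.84 million years

A: 0.46 Ma lies in 2.58–0 Ma, so Quaternary.
B: 417.3 Ma lies in 419.2–358.9 Ma, so Devonian.
C: 106.9 Ma lies in 145–66 Ma, so Cretaceous.
Oldest = 417.3 Ma, youngest = 0.46 Ma → span 416.84 Myr.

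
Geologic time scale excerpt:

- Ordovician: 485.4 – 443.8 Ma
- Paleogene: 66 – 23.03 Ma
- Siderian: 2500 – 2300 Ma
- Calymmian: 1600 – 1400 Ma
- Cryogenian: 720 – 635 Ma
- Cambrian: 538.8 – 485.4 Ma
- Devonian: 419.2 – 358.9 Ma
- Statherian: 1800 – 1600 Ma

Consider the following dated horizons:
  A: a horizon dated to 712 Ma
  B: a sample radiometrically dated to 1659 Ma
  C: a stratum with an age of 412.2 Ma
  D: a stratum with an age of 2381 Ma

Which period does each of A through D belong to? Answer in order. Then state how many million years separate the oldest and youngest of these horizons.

A — Cryogenian; B — Statherian; C — Devonian; D — Siderian; span 1968.8 million years

Match each age against the start–end ranges in the excerpt: A = 712 Ma → Cryogenian (720–635); B = 1659 Ma → Statherian (1800–1600); C = 412.2 Ma → Devonian (419.2–358.9); D = 2381 Ma → Siderian (2500–2300).
The largest age is 2381 Ma and the smallest is 412.2 Ma; their difference is 1968.8 Myr.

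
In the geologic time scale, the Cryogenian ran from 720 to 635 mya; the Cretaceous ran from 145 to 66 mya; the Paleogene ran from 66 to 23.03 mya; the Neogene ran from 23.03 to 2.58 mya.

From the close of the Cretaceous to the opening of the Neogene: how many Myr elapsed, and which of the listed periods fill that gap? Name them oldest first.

End of Cretaceous = 66 Ma; start of Neogene = 23.03 Ma.
Gap = 66 − 23.03 = 42.97 Myr.
Periods wholly inside 66–23.03 Ma: Paleogene (66–23.03).

42.97 million years; Paleogene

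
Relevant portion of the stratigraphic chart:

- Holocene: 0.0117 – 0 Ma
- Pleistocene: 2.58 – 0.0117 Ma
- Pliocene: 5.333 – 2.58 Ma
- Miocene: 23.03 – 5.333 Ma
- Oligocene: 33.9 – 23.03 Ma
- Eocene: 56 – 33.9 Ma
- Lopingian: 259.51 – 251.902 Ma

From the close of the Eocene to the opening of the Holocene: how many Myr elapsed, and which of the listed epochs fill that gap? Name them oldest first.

33.8883 million years; Oligocene, Miocene, Pliocene, Pleistocene

The Eocene closes at 33.9 Ma and the Holocene opens at 0.0117 Ma, so the interval is 33.9 − 0.0117 = 33.8883 Myr.
An epoch fits inside if it starts at or after 33.9 Ma and ends at or before 0.0117 Ma; oldest first that gives Oligocene, Miocene, Pliocene, Pleistocene.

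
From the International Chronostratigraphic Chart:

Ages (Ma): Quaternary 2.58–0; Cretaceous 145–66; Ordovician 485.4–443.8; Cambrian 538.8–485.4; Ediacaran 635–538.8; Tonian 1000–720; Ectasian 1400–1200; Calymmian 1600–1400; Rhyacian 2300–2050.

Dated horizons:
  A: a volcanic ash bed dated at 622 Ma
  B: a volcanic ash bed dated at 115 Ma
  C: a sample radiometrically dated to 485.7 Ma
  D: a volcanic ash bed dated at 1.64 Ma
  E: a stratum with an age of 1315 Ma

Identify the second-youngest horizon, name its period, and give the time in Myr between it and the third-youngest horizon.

Smaller Ma means younger, so youngest first: D 1.64 < B 115 < C 485.7 < A 622 < E 1315.
Counting 2 along gives B (115 Ma); the excerpt puts that inside the Cretaceous, 145–66 Ma.
Next in line is C (485.7 Ma), and 485.7 − 115 = 370.7 Myr.

B, in the Cretaceous; 370.7 million years to C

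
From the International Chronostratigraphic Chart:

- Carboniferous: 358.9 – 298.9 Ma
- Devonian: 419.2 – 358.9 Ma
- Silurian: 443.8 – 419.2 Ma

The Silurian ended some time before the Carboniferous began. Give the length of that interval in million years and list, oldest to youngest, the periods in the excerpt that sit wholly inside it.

60.3 million years; Devonian

End of Silurian = 419.2 Ma; start of Carboniferous = 358.9 Ma.
Gap = 419.2 − 358.9 = 60.3 Myr.
Periods wholly inside 419.2–358.9 Ma: Devonian (419.2–358.9).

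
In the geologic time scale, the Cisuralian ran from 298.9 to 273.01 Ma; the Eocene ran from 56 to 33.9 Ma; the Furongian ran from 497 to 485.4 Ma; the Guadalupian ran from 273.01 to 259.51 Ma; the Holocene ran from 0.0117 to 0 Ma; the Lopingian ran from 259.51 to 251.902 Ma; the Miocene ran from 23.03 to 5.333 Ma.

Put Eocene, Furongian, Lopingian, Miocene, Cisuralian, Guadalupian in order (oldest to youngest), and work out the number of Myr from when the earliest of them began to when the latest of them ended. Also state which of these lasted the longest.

From the excerpt: Eocene 56–33.9; Furongian 497–485.4; Lopingian 259.51–251.902; Miocene 23.03–5.333; Cisuralian 298.9–273.01; Guadalupian 273.01–259.51 (Ma).
Larger Ma is earlier, so the oldest is Furongian and the youngest is Miocene; oldest to youngest: Furongian, Cisuralian, Guadalupian, Lopingian, Eocene, Miocene.
Oldest start 497 minus youngest end 5.333 gives 491.667 Myr overall.
Individual lengths (start − end): Guadalupian 13.5; Lopingian 7.608; Eocene 22.1; Cisuralian 25.89; Miocene 17.697; Furongian 11.6. The largest is Cisuralian at 25.89 Myr.

Furongian → Cisuralian → Guadalupian → Lopingian → Eocene → Miocene; total span 491.667 Myr; longest is Cisuralian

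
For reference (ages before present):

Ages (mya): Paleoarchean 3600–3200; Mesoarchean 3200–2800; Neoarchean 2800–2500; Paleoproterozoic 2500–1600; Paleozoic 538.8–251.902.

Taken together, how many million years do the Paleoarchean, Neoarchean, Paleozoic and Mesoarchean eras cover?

Duration is start − end for each: (3600 − 3200) + (2800 − 2500) + (538.8 − 251.902) + (3200 − 2800).
That is 400 + 300 + 286.898 + 400, which totals 1386.898 million years.

1386.898 million years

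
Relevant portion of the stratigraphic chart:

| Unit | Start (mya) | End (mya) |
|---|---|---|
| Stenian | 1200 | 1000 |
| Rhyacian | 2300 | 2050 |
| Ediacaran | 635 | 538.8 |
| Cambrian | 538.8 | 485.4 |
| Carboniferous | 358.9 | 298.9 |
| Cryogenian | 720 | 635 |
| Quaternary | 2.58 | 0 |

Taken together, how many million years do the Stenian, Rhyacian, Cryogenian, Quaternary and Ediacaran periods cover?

633.78 million years

Each duration: Stenian = 200; Rhyacian = 250; Cryogenian = 85; Quaternary = 2.58; Ediacaran = 96.2.
Sum: 200 + 250 + 85 + 2.58 + 96.2 = 633.78 Myr.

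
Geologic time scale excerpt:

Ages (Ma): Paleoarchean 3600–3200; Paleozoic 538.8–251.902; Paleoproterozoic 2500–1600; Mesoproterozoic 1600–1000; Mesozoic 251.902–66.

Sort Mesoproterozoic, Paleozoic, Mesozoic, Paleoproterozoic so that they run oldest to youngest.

Paleoproterozoic, Mesoproterozoic, Paleozoic, Mesozoic

Sorting by start age (descending Ma, since larger Ma = older): Paleoproterozoic began 2500, Mesoproterozoic began 1600, Paleozoic began 538.8, Mesozoic began 251.902.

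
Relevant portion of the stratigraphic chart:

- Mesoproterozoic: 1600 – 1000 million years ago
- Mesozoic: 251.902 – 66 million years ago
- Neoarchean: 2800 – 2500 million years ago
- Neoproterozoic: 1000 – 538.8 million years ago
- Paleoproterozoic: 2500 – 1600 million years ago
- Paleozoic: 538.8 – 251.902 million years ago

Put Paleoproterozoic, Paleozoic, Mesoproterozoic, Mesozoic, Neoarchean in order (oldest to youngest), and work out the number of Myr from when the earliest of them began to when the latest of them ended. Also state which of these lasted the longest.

From the excerpt: Paleoproterozoic 2500–1600; Paleozoic 538.8–251.902; Mesoproterozoic 1600–1000; Mesozoic 251.902–66; Neoarchean 2800–2500 (Ma).
Larger Ma is earlier, so the oldest is Neoarchean and the youngest is Mesozoic; oldest to youngest: Neoarchean, Paleoproterozoic, Mesoproterozoic, Paleozoic, Mesozoic.
Oldest start 2800 minus youngest end 66 gives 2734 Myr overall.
Individual lengths (start − end): Paleozoic 286.898; Mesoproterozoic 600; Mesozoic 185.902; Neoarchean 300; Paleoproterozoic 900. The largest is Paleoproterozoic at 900 Myr.

Neoarchean → Paleoproterozoic → Mesoproterozoic → Paleozoic → Mesozoic; total span 2734 Myr; longest is Paleoproterozoic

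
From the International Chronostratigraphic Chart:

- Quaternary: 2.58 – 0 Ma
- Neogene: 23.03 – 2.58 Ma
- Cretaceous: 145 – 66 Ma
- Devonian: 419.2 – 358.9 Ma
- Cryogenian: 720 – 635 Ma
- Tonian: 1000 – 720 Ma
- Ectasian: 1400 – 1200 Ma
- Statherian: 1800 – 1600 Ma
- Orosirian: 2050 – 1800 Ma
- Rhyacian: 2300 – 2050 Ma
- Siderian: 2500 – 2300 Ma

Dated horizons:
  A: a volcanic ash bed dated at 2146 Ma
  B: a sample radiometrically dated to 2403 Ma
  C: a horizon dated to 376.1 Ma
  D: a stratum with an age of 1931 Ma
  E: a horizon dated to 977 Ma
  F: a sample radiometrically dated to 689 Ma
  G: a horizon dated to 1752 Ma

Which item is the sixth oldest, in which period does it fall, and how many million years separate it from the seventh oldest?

Larger Ma means older, so oldest first: B 2403 > A 2146 > D 1931 > G 1752 > E 977 > F 689 > C 376.1.
Counting 6 along gives F (689 Ma); the excerpt puts that inside the Cryogenian, 720–635 Ma.
Next in line is C (376.1 Ma), and 689 − 376.1 = 312.9 Myr.

F, in the Cryogenian; 312.9 million years to C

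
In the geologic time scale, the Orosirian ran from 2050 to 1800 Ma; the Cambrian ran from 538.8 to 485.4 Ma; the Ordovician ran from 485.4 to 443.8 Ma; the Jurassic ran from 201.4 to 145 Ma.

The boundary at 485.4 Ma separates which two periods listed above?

Cambrian and Ordovician

The Cambrian ends at 485.4 Ma and the Ordovician begins at 485.4 Ma, so they share that boundary.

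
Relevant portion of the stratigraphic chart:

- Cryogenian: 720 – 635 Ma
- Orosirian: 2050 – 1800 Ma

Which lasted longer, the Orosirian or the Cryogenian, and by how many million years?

Orosirian: 2050 − 1800 = 250 Myr.
Cryogenian: 720 − 635 = 85 Myr.
Difference: 250 − 85 = 165 Myr, so the Orosirian was longer.

Orosirian, by 165 million years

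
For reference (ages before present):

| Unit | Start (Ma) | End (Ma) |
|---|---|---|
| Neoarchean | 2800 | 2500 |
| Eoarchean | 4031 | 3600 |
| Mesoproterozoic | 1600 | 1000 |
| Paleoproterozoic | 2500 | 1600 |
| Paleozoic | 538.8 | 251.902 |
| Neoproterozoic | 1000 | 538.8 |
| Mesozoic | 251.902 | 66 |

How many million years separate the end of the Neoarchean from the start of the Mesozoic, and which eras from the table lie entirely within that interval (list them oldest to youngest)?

The Neoarchean closes at 2500 Ma and the Mesozoic opens at 251.902 Ma, so the interval is 2500 − 251.902 = 2248.098 Myr.
An era fits inside if it starts at or after 2500 Ma and ends at or before 251.902 Ma; oldest first that gives Paleoproterozoic, Mesoproterozoic, Neoproterozoic, Paleozoic.

2248.098 million years; Paleoproterozoic, Mesoproterozoic, Neoproterozoic, Paleozoic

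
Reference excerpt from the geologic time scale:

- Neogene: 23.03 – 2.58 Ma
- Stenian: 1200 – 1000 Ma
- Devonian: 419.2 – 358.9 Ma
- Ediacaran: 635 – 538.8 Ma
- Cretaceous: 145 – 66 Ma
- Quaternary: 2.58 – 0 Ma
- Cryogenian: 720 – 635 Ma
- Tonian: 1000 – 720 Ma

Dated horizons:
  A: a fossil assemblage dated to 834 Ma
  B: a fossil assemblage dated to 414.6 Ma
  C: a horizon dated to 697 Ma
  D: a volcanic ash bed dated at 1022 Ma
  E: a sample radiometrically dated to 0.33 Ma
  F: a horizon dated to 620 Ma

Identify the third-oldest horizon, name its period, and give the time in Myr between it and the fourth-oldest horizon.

Larger Ma means older, so oldest first: D 1022 > A 834 > C 697 > F 620 > B 414.6 > E 0.33.
Counting 3 along gives C (697 Ma); the excerpt puts that inside the Cryogenian, 720–635 Ma.
Next in line is F (620 Ma), and 697 − 620 = 77 Myr.

C, in the Cryogenian; 77 million years to F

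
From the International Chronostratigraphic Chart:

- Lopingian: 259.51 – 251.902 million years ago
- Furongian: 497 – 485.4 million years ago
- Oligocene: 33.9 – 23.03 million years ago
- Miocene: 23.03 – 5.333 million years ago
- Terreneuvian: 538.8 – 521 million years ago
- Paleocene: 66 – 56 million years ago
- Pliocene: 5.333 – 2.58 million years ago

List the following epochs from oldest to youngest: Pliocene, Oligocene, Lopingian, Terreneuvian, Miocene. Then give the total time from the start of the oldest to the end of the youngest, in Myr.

Start ages (Ma): Terreneuvian 538.8, Lopingian 259.51, Oligocene 33.9, Miocene 23.03, Pliocene 5.333.
Ordered oldest to youngest: Terreneuvian, Lopingian, Oligocene, Miocene, Pliocene.
Span = 538.8 − 2.58 = 536.22 Myr.

Terreneuvian → Lopingian → Oligocene → Miocene → Pliocene; total span 536.22 Myr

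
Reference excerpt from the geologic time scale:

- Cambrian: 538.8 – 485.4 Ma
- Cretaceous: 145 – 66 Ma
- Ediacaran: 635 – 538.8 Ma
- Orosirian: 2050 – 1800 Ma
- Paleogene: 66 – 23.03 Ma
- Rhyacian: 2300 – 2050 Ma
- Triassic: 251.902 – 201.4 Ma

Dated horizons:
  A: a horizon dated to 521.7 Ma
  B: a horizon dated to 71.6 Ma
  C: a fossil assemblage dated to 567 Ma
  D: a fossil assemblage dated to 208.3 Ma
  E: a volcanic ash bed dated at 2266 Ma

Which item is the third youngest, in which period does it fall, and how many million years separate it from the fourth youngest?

A, in the Cambrian; 45.3 million years to C

Smaller Ma means younger, so youngest first: B 71.6 < D 208.3 < A 521.7 < C 567 < E 2266.
Counting 3 along gives A (521.7 Ma); the excerpt puts that inside the Cambrian, 538.8–485.4 Ma.
Next in line is C (567 Ma), and 567 − 521.7 = 45.3 Myr.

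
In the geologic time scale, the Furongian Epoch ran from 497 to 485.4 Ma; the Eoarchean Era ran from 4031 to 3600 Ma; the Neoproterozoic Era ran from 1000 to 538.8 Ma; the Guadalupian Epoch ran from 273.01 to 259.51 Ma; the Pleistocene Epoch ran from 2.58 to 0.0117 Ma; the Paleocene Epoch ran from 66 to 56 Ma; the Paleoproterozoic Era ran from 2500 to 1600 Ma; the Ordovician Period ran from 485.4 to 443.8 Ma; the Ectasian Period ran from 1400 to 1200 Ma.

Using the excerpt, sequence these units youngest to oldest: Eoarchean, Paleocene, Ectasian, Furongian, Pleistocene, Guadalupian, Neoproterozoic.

The oldest of these is Eoarchean (starts 4031 Ma) and the youngest is Pleistocene (ends 0.0117 Ma).
In between, by decreasing start age: Ectasian (1400), Neoproterozoic (1000), Furongian (497), Guadalupian (273.01), Paleocene (66).
Listing youngest first means reversing that sequence.

Pleistocene, Paleocene, Guadalupian, Furongian, Neoproterozoic, Ectasian, Eoarchean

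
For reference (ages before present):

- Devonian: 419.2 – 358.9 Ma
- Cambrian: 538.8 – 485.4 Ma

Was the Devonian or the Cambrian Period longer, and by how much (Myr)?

Devonian, by 6.9 million years

Devonian: 419.2 − 358.9 = 60.3 Myr.
Cambrian: 538.8 − 485.4 = 53.4 Myr.
Difference: 60.3 − 53.4 = 6.9 Myr, so the Devonian was longer.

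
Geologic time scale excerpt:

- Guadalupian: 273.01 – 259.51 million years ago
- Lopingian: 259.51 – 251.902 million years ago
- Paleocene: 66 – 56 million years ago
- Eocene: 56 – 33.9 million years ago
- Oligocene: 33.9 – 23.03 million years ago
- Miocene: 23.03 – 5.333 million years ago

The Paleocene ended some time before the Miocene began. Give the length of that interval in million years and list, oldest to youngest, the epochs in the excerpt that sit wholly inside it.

32.97 million years; Eocene, Oligocene

The Paleocene closes at 56 Ma and the Miocene opens at 23.03 Ma, so the interval is 56 − 23.03 = 32.97 Myr.
An epoch fits inside if it starts at or after 56 Ma and ends at or before 23.03 Ma; oldest first that gives Eocene, Oligocene.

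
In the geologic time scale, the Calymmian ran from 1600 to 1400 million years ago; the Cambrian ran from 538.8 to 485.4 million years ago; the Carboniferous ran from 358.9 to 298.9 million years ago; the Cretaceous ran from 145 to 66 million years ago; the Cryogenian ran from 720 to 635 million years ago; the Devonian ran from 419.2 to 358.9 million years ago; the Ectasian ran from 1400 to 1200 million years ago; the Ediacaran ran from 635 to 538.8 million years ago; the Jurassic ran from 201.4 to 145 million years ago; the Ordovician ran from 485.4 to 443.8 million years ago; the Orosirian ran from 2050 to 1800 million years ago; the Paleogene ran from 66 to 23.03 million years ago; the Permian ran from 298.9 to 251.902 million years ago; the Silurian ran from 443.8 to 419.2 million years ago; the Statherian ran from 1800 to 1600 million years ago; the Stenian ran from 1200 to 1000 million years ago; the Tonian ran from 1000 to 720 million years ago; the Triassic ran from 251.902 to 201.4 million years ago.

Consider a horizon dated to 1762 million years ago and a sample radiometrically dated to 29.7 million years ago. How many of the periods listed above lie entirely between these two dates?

1762 Ma sits inside the Statherian (1800–1600) and 29.7 Ma inside the Paleogene (66–23.03); neither of those is wholly between the two dates.
The listed periods lying completely between them are Calymmian, Ectasian, Stenian, Tonian, Cryogenian, Ediacaran, Cambrian, Ordovician, Silurian, Devonian, Carboniferous, Permian, Triassic, Jurassic, Cretaceous — 15 in all.

15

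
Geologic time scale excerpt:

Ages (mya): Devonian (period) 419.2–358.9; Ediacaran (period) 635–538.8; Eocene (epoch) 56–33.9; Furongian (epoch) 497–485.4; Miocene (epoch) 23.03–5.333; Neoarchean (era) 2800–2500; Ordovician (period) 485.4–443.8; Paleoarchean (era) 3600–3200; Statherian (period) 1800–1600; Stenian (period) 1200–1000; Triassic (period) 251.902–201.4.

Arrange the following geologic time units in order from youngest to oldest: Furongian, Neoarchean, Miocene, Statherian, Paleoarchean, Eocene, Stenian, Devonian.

Miocene, then Eocene, then Devonian, then Furongian, then Stenian, then Statherian, then Neoarchean, then Paleoarchean

The oldest of these is Paleoarchean (starts 3600 Ma) and the youngest is Miocene (ends 5.333 Ma).
In between, by decreasing start age: Neoarchean (2800), Statherian (1800), Stenian (1200), Furongian (497), Devonian (419.2), Eocene (56).
Listing youngest first means reversing that sequence.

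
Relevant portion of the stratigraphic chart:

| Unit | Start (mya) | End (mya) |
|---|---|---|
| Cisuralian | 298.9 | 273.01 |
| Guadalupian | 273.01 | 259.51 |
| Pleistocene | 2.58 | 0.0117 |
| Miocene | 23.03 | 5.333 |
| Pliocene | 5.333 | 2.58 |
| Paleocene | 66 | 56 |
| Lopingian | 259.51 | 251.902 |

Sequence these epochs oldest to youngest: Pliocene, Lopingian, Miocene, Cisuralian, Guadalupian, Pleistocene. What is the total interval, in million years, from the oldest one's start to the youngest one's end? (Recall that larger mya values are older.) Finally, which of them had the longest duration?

From the excerpt: Pliocene 5.333–2.58; Lopingian 259.51–251.902; Miocene 23.03–5.333; Cisuralian 298.9–273.01; Guadalupian 273.01–259.51; Pleistocene 2.58–0.0117 (Ma).
Larger Ma is earlier, so the oldest is Cisuralian and the youngest is Pleistocene; oldest to youngest: Cisuralian, Guadalupian, Lopingian, Miocene, Pliocene, Pleistocene.
Oldest start 298.9 minus youngest end 0.0117 gives 298.8883 Myr overall.
Individual lengths (start − end): Lopingian 7.608; Pleistocene 2.5683; Pliocene 2.753; Miocene 17.697; Guadalupian 13.5; Cisuralian 25.89. The largest is Cisuralian at 25.89 Myr.

Cisuralian, Guadalupian, Lopingian, Miocene, Pliocene, Pleistocene; total span 298.8883 Myr; longest is Cisuralian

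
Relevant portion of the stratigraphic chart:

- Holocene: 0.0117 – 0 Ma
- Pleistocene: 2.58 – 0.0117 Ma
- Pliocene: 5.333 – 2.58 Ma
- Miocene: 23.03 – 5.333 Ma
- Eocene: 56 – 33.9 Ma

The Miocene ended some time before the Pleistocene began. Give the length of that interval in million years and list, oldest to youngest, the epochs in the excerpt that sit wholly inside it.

The Miocene closes at 5.333 Ma and the Pleistocene opens at 2.58 Ma, so the interval is 5.333 − 2.58 = 2.753 Myr.
An epoch fits inside if it starts at or after 5.333 Ma and ends at or before 2.58 Ma; oldest first that gives Pliocene.

2.753 million years; Pliocene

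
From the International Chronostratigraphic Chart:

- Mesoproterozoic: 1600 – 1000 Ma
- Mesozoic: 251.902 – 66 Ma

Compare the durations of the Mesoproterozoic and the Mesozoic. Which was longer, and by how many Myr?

Mesoproterozoic: 1600 − 1000 = 600 Myr.
Mesozoic: 251.902 − 66 = 185.902 Myr.
Difference: 600 − 185.902 = 414.098 Myr, so the Mesoproterozoic was longer.

Mesoproterozoic, by 414.098 million years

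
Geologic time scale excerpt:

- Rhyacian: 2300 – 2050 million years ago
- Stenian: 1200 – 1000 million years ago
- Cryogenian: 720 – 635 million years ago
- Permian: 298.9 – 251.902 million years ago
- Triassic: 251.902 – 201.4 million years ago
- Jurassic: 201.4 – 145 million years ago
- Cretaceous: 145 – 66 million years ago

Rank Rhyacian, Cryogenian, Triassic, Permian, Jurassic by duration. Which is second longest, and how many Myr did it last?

Cryogenian, 85 million years

Start − end for each: Rhyacian 2300 − 2050 = 250; Cryogenian 720 − 635 = 85; Triassic 251.902 − 201.4 = 50.502; Permian 298.9 − 251.902 = 46.998; Jurassic 201.4 − 145 = 56.4.
Ranking these from longest: Rhyacian > Cryogenian > Jurassic > Triassic > Permian.
Position 2 in that ranking is Cryogenian, which lasted 85 Myr.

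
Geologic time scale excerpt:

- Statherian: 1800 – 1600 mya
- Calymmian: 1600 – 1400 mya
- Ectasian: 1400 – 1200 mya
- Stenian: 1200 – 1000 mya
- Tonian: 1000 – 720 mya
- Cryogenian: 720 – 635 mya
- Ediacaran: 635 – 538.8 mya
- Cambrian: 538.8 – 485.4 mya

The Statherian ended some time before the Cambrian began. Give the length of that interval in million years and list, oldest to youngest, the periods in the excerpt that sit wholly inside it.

1061.2 million years; Calymmian, Ectasian, Stenian, Tonian, Cryogenian, Ediacaran

End of Statherian = 1600 Ma; start of Cambrian = 538.8 Ma.
Gap = 1600 − 538.8 = 1061.2 Myr.
Periods wholly inside 1600–538.8 Ma: Calymmian (1600–1400), Ectasian (1400–1200), Stenian (1200–1000), Tonian (1000–720), Cryogenian (720–635), Ediacaran (635–538.8).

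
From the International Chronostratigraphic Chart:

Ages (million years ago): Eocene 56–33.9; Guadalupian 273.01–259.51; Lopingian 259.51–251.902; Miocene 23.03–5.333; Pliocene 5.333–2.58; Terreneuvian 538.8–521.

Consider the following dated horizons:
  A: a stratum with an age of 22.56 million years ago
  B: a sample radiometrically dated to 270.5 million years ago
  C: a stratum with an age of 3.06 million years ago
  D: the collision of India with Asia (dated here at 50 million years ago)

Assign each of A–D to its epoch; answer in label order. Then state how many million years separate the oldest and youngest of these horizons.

A: 22.56 Ma lies in 23.03–5.333 Ma, so Miocene.
B: 270.5 Ma lies in 273.01–259.51 Ma, so Guadalupian.
C: 3.06 Ma lies in 5.333–2.58 Ma, so Pliocene.
D: 50 Ma lies in 56–33.9 Ma, so Eocene.
Oldest = 270.5 Ma, youngest = 3.06 Ma → span 267.44 Myr.

A — Miocene; B — Guadalupian; C — Pliocene; D — Eocene; span 267.44 million years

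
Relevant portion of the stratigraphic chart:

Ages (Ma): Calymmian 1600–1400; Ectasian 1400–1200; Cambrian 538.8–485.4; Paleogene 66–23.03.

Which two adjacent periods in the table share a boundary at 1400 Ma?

Calymmian and Ectasian

The Calymmian ends at 1400 Ma and the Ectasian begins at 1400 Ma, so they share that boundary.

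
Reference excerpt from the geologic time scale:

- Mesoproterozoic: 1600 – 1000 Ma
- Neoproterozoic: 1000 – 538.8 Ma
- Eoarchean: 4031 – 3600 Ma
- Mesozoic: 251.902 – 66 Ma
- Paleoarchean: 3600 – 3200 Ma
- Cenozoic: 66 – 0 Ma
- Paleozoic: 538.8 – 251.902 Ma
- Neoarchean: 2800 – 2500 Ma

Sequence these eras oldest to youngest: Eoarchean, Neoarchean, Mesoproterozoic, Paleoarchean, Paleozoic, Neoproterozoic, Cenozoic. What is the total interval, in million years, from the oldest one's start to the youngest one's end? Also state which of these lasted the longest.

Eoarchean → Paleoarchean → Neoarchean → Mesoproterozoic → Neoproterozoic → Paleozoic → Cenozoic; total span 4031 Myr; longest is Mesoproterozoic

Start ages (Ma): Eoarchean 4031, Paleoarchean 3600, Neoarchean 2800, Mesoproterozoic 1600, Neoproterozoic 1000, Paleozoic 538.8, Cenozoic 66.
Ordered oldest to youngest: Eoarchean, Paleoarchean, Neoarchean, Mesoproterozoic, Neoproterozoic, Paleozoic, Cenozoic.
Span = 4031 − 0 = 4031 Myr.
Durations: Paleozoic 286.898, Cenozoic 66, Neoarchean 300, Mesoproterozoic 600, Paleoarchean 400, Neoproterozoic 461.2, Eoarchean 431 → longest is Mesoproterozoic (600 Myr).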